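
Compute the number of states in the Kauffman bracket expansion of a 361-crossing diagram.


Each crossing contributes 2 choices (A-smoothing or B-smoothing).
Total states = 2^361 = 4697085165547666455778961193578674054751365097816639741414581943064418050229216886927397996769537406063869952

4697085165547666455778961193578674054751365097816639741414581943064418050229216886927397996769537406063869952


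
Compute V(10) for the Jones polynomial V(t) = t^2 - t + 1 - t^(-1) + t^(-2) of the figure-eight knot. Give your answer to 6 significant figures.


Substituting t = 10 into V(t) = t^2 - t + 1 - t^(-1) + t^(-2):
  (+)t^(2) = 100
  (-)t^(1) = -10
  (+)t^(0) = 1
  (-)t^(-1) = -0.1
  (+)t^(-2) = 0.01
Sum = (100) + (-10) + (1) + (-0.1) + (0.01)
= 90.91
Rounded to 6 significant figures: 90.91

90.91


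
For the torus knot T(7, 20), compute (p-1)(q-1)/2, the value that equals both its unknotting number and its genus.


For a torus knot T(p,q), both the unknotting number and genus equal (p-1)(q-1)/2.
= (7-1)(20-1)/2
= 6*19/2
= 114/2 = 57

57


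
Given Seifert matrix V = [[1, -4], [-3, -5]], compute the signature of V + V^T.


Step 1: V + V^T = [[2, -7], [-7, -10]]
Step 2: trace = -8, det = -69
Step 3: Discriminant = (-8)^2 - 4*(-69) = 340
Step 4: Eigenvalues: 5.21954, -13.2195
Step 5: Signature = (# positive eigenvalues) - (# negative eigenvalues) = 0

0


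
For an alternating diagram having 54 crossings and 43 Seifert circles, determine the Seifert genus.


For alternating knots, g = (c - s + 1)/2.
= (54 - 43 + 1)/2
= 12/2 = 6

6


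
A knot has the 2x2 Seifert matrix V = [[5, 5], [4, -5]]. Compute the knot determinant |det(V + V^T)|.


Step 1: Form V + V^T where V = [[5, 5], [4, -5]]
  V^T = [[5, 4], [5, -5]]
  V + V^T = [[10, 9], [9, -10]]
Step 2: det(V + V^T) = 10*(-10) - 9*9
  = -100 - 81 = -181
Step 3: Knot determinant = |det(V + V^T)| = |-181| = 181

181


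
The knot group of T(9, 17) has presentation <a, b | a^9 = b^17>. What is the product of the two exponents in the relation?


The relation is a^9 = b^17.
Product of exponents = 9 * 17
= 153

153


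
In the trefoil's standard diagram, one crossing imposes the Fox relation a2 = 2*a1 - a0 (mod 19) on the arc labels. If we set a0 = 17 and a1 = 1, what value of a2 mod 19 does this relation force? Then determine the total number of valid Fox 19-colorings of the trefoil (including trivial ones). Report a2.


Step 1: Apply the given crossing relation 2*a1 - a0 - a2 = 0 (mod 19).
  a2 = 2*a1 - a0 mod 19
  a2 = 2*1 - 17 mod 19
  a2 = 2 - 17 mod 19
  a2 = -15 mod 19 = 4
Step 2: The trefoil has determinant 3.
  Number of Fox p-colorings (p prime) is p^2 if p = 3, else p.
  Since 19 does not divide 3, only trivial (constant) colorings exist.
  (So the trial a0 = 17, a1 = 1 with a0 != a1 does NOT extend to a valid coloring of the whole trefoil: the other two crossing relations require 3*(a1 - a0) = 0 (mod 19), which fails.)
  Total colorings = 19
Step 3: a2 = 4, total Fox 19-colorings = 19

4


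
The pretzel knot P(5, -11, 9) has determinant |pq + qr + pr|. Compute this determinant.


Step 1: Compute pq + qr + pr.
pq = 5*(-11) = -55
qr = (-11)*9 = -99
pr = 5*9 = 45
pq + qr + pr = -55 + (-99) + 45 = -109
Step 2: Take absolute value.
det(P(5,-11,9)) = |-109| = 109

109


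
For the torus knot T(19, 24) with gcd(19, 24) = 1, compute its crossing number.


For a torus knot T(p, q) with gcd(p,q)=1,
the crossing number is min(p*(q-1), q*(p-1)).
p*(q-1) = 19*23 = 437
q*(p-1) = 24*18 = 432
min(437, 432) = 432

432


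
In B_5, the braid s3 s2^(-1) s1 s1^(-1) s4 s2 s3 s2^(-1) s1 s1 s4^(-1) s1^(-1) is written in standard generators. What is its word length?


The word length counts the number of generators (including inverses).
Listing each generator: s3, s2^(-1), s1, s1^(-1), s4, s2, s3, s2^(-1), s1, s1, s4^(-1), s1^(-1)
There are 12 generators in this braid word.

12


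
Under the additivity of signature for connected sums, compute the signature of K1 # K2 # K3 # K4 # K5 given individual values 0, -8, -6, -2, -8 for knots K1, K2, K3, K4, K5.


The signature is additive under connected sum.
signature(K1 # K2 # K3 # K4 # K5) = (0) + (-8) + (-6) + (-2) + (-8)
= -24

-24


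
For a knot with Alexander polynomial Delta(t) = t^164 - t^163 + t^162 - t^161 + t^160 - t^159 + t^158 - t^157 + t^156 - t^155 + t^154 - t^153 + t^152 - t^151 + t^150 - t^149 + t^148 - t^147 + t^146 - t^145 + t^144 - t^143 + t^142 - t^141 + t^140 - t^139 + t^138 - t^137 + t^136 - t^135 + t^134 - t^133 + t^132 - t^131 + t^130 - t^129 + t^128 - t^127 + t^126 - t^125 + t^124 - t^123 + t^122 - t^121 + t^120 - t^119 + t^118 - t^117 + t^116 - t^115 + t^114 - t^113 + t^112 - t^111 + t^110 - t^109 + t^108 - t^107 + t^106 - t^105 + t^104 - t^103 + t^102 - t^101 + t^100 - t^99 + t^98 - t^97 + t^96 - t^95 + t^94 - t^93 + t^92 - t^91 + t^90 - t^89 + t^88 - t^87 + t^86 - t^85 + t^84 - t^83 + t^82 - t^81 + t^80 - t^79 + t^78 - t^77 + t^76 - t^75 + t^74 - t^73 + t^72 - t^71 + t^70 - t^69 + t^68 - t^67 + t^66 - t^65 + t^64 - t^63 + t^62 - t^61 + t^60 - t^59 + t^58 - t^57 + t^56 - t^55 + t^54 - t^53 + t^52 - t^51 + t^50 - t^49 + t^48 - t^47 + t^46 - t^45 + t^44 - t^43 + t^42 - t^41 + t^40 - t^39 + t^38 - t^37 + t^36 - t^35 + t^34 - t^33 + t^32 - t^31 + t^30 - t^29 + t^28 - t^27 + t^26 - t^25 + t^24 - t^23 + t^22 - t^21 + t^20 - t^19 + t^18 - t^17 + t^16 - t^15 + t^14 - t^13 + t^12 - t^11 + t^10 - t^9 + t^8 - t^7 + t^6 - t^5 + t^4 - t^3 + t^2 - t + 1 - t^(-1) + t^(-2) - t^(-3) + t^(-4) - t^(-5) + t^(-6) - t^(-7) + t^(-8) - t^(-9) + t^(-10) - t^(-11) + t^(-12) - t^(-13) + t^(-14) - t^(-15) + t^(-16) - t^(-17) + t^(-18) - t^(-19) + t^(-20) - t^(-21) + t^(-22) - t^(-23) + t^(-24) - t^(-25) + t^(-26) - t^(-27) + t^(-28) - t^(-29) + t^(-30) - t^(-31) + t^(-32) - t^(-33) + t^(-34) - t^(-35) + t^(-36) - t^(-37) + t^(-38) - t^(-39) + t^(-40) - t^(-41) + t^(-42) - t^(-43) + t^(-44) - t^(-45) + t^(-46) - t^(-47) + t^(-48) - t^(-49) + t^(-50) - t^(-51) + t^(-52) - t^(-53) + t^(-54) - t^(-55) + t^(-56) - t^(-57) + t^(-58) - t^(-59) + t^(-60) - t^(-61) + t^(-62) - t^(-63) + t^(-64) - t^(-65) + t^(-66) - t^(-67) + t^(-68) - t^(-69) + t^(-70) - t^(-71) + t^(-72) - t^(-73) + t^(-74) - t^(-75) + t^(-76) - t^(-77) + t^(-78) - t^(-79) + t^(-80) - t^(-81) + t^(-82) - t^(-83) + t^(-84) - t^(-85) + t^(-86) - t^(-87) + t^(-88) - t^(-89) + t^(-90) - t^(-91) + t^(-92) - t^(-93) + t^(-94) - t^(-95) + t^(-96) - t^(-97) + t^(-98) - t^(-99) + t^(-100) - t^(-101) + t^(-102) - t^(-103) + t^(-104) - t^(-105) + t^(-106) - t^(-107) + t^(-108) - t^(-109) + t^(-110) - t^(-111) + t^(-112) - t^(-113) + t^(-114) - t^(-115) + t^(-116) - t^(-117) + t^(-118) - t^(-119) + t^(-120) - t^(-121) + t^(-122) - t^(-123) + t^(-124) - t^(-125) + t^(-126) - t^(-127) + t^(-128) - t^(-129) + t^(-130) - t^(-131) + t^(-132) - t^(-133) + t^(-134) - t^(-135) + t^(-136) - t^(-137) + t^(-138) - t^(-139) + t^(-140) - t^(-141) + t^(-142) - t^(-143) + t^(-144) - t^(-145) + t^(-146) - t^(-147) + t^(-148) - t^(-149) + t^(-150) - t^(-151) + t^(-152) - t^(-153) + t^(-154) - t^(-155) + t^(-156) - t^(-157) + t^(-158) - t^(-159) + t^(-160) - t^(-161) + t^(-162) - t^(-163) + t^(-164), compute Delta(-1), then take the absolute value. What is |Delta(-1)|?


Step 1: The polynomial has 329 terms with alternating signs, exponents from 164 down to -164.
Step 2: Substitute t = -1. The i-th term has coefficient (-1)^i and exponent (m-i),
  so its value is (-1)^i * (-1)^(m-i) = (-1)^m = 1 for every i.
Step 3: All 329 terms equal 1, so Delta(-1) = 329 * (1) = 329
Step 4: |Delta(-1)| = 329

329


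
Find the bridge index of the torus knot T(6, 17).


The bridge number of T(p,q) is min(p,q).
min(6, 17) = 6

6


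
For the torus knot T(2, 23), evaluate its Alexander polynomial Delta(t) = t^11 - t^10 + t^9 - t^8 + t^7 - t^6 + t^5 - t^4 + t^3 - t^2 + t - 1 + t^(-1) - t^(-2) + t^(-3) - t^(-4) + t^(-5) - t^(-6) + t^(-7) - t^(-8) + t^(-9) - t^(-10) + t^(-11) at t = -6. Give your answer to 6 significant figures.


Substituting t = -6 into Delta(t) = t^11 - t^10 + t^9 - t^8 + t^7 - t^6 + t^5 - t^4 + t^3 - t^2 + t - 1 + t^(-1) - t^(-2) + t^(-3) - t^(-4) + t^(-5) - t^(-6) + t^(-7) - t^(-8) + t^(-9) - t^(-10) + t^(-11):
Term values: (-362797056) + (-60466176) + (-10077696) + (-1679616) + (-279936) + (-46656) + (-7776) + (-1296) + (-216) + (-36) + (-6) + (-1) + (-0.166667) + (-0.0277778) + (-0.00462963) + (-0.000771605) + (-0.000128601) + (-2.14335e-05) + (-3.57225e-06) + (-5.95374e-07) + (-9.9229e-08) + (-1.65382e-08) + (-2.75636e-09)
Sum = -435356467.2
Rounded to 6 significant figures: -4.35356e+08

-4.35356e+08


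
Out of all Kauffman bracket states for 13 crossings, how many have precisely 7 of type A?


We choose which 7 of 13 crossings get A-smoothings.
C(13, 7) = 13! / (7! * 6!)
= 1716

1716


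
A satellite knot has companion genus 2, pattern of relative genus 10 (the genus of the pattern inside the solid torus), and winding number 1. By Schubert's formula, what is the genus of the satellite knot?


Schubert: g(satellite) = g_rel(pattern) + |winding| * g(companion),
where g_rel(pattern) is the genus of the pattern relative to the solid torus.
= 10 + 1 * 2
= 10 + 2 = 12

12


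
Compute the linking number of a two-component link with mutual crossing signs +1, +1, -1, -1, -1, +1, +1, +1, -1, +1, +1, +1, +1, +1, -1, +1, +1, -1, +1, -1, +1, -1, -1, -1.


Step 1: Count positive crossings: 14
Step 2: Count negative crossings: 10
Step 3: Sum of signs = 14 - 10 = 4
Step 4: Linking number = sum/2 = 4/2 = 2

2


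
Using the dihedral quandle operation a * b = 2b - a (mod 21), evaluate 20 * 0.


20 * 0 = 2*0 - 20 mod 21
= 0 - 20 mod 21
= -20 mod 21 = 1

1


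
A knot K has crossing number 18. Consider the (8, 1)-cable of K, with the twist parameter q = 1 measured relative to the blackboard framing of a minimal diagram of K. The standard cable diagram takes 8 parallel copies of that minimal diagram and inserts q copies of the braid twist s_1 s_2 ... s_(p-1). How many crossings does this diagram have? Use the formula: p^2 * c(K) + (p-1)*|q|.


Step 1: Each of the c(K) crossings of the companion diagram becomes p*p = p^2 crossings among the p parallel strands, and each of the |q| twists s_1 s_2 ... s_(p-1) adds (p-1) crossings.
  Crossings = p^2 * c(K) + (p-1)*|q|
Step 2: = 8^2 * 18 + (8-1)*1
Step 3: = 64*18 + 7*1
Step 4: = 1152 + 7 = 1159

1159


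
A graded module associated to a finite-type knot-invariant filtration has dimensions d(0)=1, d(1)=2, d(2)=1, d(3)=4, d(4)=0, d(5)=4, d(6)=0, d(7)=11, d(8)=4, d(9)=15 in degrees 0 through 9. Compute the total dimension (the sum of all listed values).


Total dimension = d(0) + d(1) + ... + d(9)
= 1 + 2 + 1 + 4 + 0 + 4 + 0 + 11 + 4 + 15
= 42

42


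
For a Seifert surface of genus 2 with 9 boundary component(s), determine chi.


chi = 2 - 2g - b
= 2 - 2*2 - 9
= 2 - 4 - 9 = -11

-11


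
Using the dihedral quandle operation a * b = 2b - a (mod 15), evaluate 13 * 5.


13 * 5 = 2*5 - 13 mod 15
= 10 - 13 mod 15
= -3 mod 15 = 12

12


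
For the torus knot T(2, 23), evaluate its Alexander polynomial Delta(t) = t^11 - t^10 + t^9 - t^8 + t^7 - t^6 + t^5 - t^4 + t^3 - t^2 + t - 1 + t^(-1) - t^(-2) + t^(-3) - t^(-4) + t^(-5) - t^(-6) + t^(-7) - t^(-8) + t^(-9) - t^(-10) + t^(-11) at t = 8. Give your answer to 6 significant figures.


Substituting t = 8 into Delta(t) = t^11 - t^10 + t^9 - t^8 + t^7 - t^6 + t^5 - t^4 + t^3 - t^2 + t - 1 + t^(-1) - t^(-2) + t^(-3) - t^(-4) + t^(-5) - t^(-6) + t^(-7) - t^(-8) + t^(-9) - t^(-10) + t^(-11):
Term values: (8589934592) + (-1073741824) + (134217728) + (-16777216) + (2097152) + (-262144) + (32768) + (-4096) + (512) + (-64) + (8) + (-1) + (0.125) + (-0.015625) + (0.00195312) + (-0.000244141) + (3.05176e-05) + (-3.8147e-06) + (4.76837e-07) + (-5.96046e-08) + (7.45058e-09) + (-9.31323e-10) + (1.16415e-10)
Sum = 7635497415
Rounded to 6 significant figures: 7.6355e+09

7.6355e+09


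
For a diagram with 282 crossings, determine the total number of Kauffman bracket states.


Each crossing contributes 2 choices (A-smoothing or B-smoothing).
Total states = 2^282 = 7770675568902916283677847627294075626569627356208558085007249638955617140820833992704

7770675568902916283677847627294075626569627356208558085007249638955617140820833992704


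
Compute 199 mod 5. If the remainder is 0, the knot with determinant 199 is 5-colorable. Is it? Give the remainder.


Step 1: A knot is p-colorable if and only if p divides its determinant.
Step 2: Compute 199 mod 5.
199 = 39 * 5 + 4
Step 3: 199 mod 5 = 4
Step 4: The knot is 5-colorable: no

4


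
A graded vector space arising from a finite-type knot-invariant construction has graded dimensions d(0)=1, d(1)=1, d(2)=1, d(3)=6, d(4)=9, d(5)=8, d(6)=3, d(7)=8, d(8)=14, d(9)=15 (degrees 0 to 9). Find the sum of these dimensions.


Total dimension = d(0) + d(1) + ... + d(9)
= 1 + 1 + 1 + 6 + 9 + 8 + 3 + 8 + 14 + 15
= 66

66


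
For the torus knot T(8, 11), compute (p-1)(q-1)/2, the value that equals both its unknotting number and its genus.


For a torus knot T(p,q), both the unknotting number and genus equal (p-1)(q-1)/2.
= (8-1)(11-1)/2
= 7*10/2
= 70/2 = 35

35


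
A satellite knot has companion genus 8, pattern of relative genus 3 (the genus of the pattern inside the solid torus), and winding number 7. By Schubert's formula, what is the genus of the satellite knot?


Schubert: g(satellite) = g_rel(pattern) + |winding| * g(companion),
where g_rel(pattern) is the genus of the pattern relative to the solid torus.
= 3 + 7 * 8
= 3 + 56 = 59

59


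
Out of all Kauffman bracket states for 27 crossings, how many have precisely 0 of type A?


We choose which 0 of 27 crossings get A-smoothings.
C(27, 0) = 27! / (0! * 27!)
= 1

1


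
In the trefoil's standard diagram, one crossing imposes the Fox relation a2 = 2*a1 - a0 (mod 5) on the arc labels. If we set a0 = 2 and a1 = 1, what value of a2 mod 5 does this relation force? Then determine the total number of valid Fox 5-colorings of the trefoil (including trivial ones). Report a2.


Step 1: Apply the given crossing relation 2*a1 - a0 - a2 = 0 (mod 5).
  a2 = 2*a1 - a0 mod 5
  a2 = 2*1 - 2 mod 5
  a2 = 2 - 2 mod 5
  a2 = 0 mod 5 = 0
Step 2: The trefoil has determinant 3.
  Number of Fox p-colorings (p prime) is p^2 if p = 3, else p.
  Since 5 does not divide 3, only trivial (constant) colorings exist.
  (So the trial a0 = 2, a1 = 1 with a0 != a1 does NOT extend to a valid coloring of the whole trefoil: the other two crossing relations require 3*(a1 - a0) = 0 (mod 5), which fails.)
  Total colorings = 5
Step 3: a2 = 0, total Fox 5-colorings = 5

0


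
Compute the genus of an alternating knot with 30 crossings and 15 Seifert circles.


For alternating knots, g = (c - s + 1)/2.
= (30 - 15 + 1)/2
= 16/2 = 8

8


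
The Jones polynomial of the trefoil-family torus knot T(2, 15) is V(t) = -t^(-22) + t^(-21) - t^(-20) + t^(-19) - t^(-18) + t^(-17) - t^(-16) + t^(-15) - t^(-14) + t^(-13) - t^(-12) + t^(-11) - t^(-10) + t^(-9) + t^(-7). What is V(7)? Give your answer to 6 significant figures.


Substituting t = 7 into V(t) = -t^(-22) + t^(-21) - t^(-20) + t^(-19) - t^(-18) + t^(-17) - t^(-16) + t^(-15) - t^(-14) + t^(-13) - t^(-12) + t^(-11) - t^(-10) + t^(-9) + t^(-7):
  (-)t^(-22) = -2.55766e-19
  (+)t^(-21) = 1.79036e-18
  (-)t^(-20) = -1.25325e-17
  (+)t^(-19) = 8.77278e-17
  (-)t^(-18) = -6.14095e-16
  (+)t^(-17) = 4.29866e-15
  (-)t^(-16) = -3.00906e-14
  (+)t^(-15) = 2.10634e-13
  (-)t^(-14) = -1.47444e-12
  (+)t^(-13) = 1.03211e-11
  (-)t^(-12) = -7.22476e-11
  (+)t^(-11) = 5.05733e-10
  (-)t^(-10) = -3.54013e-09
  (+)t^(-9) = 2.47809e-08
  (+)t^(-7) = 1.21427e-06
Sum = (-2.55766e-19) + (1.79036e-18) + (-1.25325e-17) + (8.77278e-17) + (-6.14095e-16) + (4.29866e-15) + (-3.00906e-14) + (2.10634e-13) + (-1.47444e-12) + (1.03211e-11) + (-7.22476e-11) + (5.05733e-10) + (-3.54013e-09) + (2.47809e-08) + (1.21427e-06)
= 1.235948995e-06
Rounded to 6 significant figures: 1.23595e-06

1.23595e-06


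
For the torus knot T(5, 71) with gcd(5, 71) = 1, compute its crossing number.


For a torus knot T(p, q) with gcd(p,q)=1,
the crossing number is min(p*(q-1), q*(p-1)).
p*(q-1) = 5*70 = 350
q*(p-1) = 71*4 = 284
min(350, 284) = 284

284


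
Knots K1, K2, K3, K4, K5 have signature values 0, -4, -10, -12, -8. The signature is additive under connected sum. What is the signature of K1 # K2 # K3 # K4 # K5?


The signature is additive under connected sum.
signature(K1 # K2 # K3 # K4 # K5) = (0) + (-4) + (-10) + (-12) + (-8)
= -34

-34


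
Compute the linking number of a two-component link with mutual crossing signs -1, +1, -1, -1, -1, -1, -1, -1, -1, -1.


Step 1: Count positive crossings: 1
Step 2: Count negative crossings: 9
Step 3: Sum of signs = 1 - 9 = -8
Step 4: Linking number = sum/2 = -8/2 = -4

-4


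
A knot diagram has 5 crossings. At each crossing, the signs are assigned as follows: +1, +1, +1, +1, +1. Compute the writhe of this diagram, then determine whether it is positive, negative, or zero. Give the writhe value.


Step 1: Count positive crossings (+1).
Positive crossings: 5
Step 2: Count negative crossings (-1).
Negative crossings: 0
Step 3: Writhe = (positive) - (negative)
w = 5 - 0 = 5
Step 4: |w| = 5, and w is positive

5


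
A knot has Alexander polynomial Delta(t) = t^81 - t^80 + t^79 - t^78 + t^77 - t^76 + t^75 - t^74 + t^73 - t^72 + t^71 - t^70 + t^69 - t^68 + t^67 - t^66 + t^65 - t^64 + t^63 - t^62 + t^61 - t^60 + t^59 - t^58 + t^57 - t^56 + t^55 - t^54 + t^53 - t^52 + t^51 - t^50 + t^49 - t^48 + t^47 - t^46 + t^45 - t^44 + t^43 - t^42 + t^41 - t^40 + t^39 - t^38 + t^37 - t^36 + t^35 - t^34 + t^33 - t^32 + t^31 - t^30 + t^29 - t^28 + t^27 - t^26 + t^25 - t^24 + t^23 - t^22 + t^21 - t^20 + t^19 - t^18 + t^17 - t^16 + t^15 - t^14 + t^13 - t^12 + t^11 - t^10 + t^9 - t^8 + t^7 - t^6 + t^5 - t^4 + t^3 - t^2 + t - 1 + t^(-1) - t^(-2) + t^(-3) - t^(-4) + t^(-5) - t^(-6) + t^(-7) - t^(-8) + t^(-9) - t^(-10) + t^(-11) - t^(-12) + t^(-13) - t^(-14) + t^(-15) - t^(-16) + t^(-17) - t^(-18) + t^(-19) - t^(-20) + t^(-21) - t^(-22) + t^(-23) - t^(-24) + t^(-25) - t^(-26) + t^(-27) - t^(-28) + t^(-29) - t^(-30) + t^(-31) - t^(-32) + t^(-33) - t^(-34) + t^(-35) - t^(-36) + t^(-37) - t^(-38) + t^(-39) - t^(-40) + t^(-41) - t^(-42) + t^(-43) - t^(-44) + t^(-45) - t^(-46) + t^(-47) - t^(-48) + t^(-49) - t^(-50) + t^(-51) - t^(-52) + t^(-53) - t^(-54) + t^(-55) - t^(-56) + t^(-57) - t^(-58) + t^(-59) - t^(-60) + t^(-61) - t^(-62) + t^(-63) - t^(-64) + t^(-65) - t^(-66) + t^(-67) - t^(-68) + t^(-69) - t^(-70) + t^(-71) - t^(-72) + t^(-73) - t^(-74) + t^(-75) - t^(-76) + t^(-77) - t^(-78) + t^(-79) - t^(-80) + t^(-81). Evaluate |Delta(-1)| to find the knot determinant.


Step 1: The polynomial has 163 terms with alternating signs, exponents from 81 down to -81.
Step 2: Substitute t = -1. The i-th term has coefficient (-1)^i and exponent (m-i),
  so its value is (-1)^i * (-1)^(m-i) = (-1)^m = -1 for every i.
Step 3: All 163 terms equal -1, so Delta(-1) = 163 * (-1) = -163
Step 4: |Delta(-1)| = 163

163


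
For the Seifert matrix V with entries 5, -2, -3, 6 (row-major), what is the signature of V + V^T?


Step 1: V + V^T = [[10, -5], [-5, 12]]
Step 2: trace = 22, det = 95
Step 3: Discriminant = 22^2 - 4*95 = 104
Step 4: Eigenvalues: 16.099, 5.90098
Step 5: Signature = (# positive eigenvalues) - (# negative eigenvalues) = 2

2


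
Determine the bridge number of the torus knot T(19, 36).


The bridge number of T(p,q) is min(p,q).
min(19, 36) = 19

19


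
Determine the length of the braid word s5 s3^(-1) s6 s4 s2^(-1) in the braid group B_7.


The word length counts the number of generators (including inverses).
Listing each generator: s5, s3^(-1), s6, s4, s2^(-1)
There are 5 generators in this braid word.

5


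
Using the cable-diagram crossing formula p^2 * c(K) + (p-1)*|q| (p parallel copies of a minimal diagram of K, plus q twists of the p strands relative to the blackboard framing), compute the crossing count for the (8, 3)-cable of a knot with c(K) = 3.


Step 1: Each of the c(K) crossings of the companion diagram becomes p*p = p^2 crossings among the p parallel strands, and each of the |q| twists s_1 s_2 ... s_(p-1) adds (p-1) crossings.
  Crossings = p^2 * c(K) + (p-1)*|q|
Step 2: = 8^2 * 3 + (8-1)*3
Step 3: = 64*3 + 7*3
Step 4: = 192 + 21 = 213

213


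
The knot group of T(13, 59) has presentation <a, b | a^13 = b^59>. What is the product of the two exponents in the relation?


The relation is a^13 = b^59.
Product of exponents = 13 * 59
= 767

767


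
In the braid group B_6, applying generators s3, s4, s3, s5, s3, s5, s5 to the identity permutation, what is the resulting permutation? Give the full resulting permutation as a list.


Starting with identity [1, 2, 3, 4, 5, 6].
Apply generators in sequence:
  After s3: [1, 2, 4, 3, 5, 6]
  After s4: [1, 2, 4, 5, 3, 6]
  After s3: [1, 2, 5, 4, 3, 6]
  After s5: [1, 2, 5, 4, 6, 3]
  After s3: [1, 2, 4, 5, 6, 3]
  After s5: [1, 2, 4, 5, 3, 6]
  After s5: [1, 2, 4, 5, 6, 3]
Final permutation: [1, 2, 4, 5, 6, 3]

[1, 2, 4, 5, 6, 3]


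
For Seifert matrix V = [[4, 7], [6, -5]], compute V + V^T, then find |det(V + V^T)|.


Step 1: Form V + V^T where V = [[4, 7], [6, -5]]
  V^T = [[4, 6], [7, -5]]
  V + V^T = [[8, 13], [13, -10]]
Step 2: det(V + V^T) = 8*(-10) - 13*13
  = -80 - 169 = -249
Step 3: Knot determinant = |det(V + V^T)| = |-249| = 249

249


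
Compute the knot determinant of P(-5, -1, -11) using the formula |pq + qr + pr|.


Step 1: Compute pq + qr + pr.
pq = (-5)*(-1) = 5
qr = (-1)*(-11) = 11
pr = (-5)*(-11) = 55
pq + qr + pr = 5 + 11 + 55 = 71
Step 2: Take absolute value.
det(P(-5,-1,-11)) = |71| = 71

71


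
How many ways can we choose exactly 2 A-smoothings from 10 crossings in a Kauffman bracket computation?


We choose which 2 of 10 crossings get A-smoothings.
C(10, 2) = 10! / (2! * 8!)
= 45

45


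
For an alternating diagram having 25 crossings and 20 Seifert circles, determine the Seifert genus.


For alternating knots, g = (c - s + 1)/2.
= (25 - 20 + 1)/2
= 6/2 = 3

3


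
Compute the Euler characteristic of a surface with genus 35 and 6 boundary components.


chi = 2 - 2g - b
= 2 - 2*35 - 6
= 2 - 70 - 6 = -74

-74


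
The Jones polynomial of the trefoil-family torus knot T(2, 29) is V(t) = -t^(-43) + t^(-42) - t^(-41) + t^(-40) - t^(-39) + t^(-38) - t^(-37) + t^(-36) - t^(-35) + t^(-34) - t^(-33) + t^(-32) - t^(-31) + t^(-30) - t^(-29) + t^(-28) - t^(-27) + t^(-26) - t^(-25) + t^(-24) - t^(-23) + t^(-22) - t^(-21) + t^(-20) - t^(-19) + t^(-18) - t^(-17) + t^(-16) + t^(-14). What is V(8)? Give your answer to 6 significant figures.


Substituting t = 8 into V(t) = -t^(-43) + t^(-42) - t^(-41) + t^(-40) - t^(-39) + t^(-38) - t^(-37) + t^(-36) - t^(-35) + t^(-34) - t^(-33) + t^(-32) - t^(-31) + t^(-30) - t^(-29) + t^(-28) - t^(-27) + t^(-26) - t^(-25) + t^(-24) - t^(-23) + t^(-22) - t^(-21) + t^(-20) - t^(-19) + t^(-18) - t^(-17) + t^(-16) + t^(-14):
  (-)t^(-43) = -1.46937e-39
  (+)t^(-42) = 1.17549e-38
  (-)t^(-41) = -9.40395e-38
  (+)t^(-40) = 7.52316e-37
  (-)t^(-39) = -6.01853e-36
  (+)t^(-38) = 4.81482e-35
  (-)t^(-37) = -3.85186e-34
  (+)t^(-36) = 3.08149e-33
  (-)t^(-35) = -2.46519e-32
  (+)t^(-34) = 1.97215e-31
  (-)t^(-33) = -1.57772e-30
  (+)t^(-32) = 1.26218e-29
  (-)t^(-31) = -1.00974e-28
  (+)t^(-30) = 8.07794e-28
  (-)t^(-29) = -6.46235e-27
  (+)t^(-28) = 5.16988e-26
  (-)t^(-27) = -4.1359e-25
  (+)t^(-26) = 3.30872e-24
  (-)t^(-25) = -2.64698e-23
  (+)t^(-24) = 2.11758e-22
  (-)t^(-23) = -1.69407e-21
  (+)t^(-22) = 1.35525e-20
  (-)t^(-21) = -1.0842e-19
  (+)t^(-20) = 8.67362e-19
  (-)t^(-19) = -6.93889e-18
  (+)t^(-18) = 5.55112e-17
  (-)t^(-17) = -4.44089e-16
  (+)t^(-16) = 3.55271e-15
  (+)t^(-14) = 2.27374e-13
Sum = (-1.46937e-39) + (1.17549e-38) + (-9.40395e-38) + (7.52316e-37) + (-6.01853e-36) + (4.81482e-35) + (-3.85186e-34) + (3.08149e-33) + (-2.46519e-32) + (1.97215e-31) + (-1.57772e-30) + (1.26218e-29) + (-1.00974e-28) + (8.07794e-28) + (-6.46235e-27) + (5.16988e-26) + (-4.1359e-25) + (3.30872e-24) + (-2.64698e-23) + (2.11758e-22) + (-1.69407e-21) + (1.35525e-20) + (-1.0842e-19) + (8.67362e-19) + (-6.93889e-18) + (5.55112e-17) + (-4.44089e-16) + (3.55271e-15) + (2.27374e-13)
= 2.305316432e-13
Rounded to 6 significant figures: 2.30532e-13

2.30532e-13


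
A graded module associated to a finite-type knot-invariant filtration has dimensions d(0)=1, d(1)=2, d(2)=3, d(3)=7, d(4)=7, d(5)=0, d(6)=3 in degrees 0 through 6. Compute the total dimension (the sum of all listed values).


Total dimension = d(0) + d(1) + ... + d(6)
= 1 + 2 + 3 + 7 + 7 + 0 + 3
= 23

23


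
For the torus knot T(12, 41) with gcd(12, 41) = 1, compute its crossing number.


For a torus knot T(p, q) with gcd(p,q)=1,
the crossing number is min(p*(q-1), q*(p-1)).
p*(q-1) = 12*40 = 480
q*(p-1) = 41*11 = 451
min(480, 451) = 451

451


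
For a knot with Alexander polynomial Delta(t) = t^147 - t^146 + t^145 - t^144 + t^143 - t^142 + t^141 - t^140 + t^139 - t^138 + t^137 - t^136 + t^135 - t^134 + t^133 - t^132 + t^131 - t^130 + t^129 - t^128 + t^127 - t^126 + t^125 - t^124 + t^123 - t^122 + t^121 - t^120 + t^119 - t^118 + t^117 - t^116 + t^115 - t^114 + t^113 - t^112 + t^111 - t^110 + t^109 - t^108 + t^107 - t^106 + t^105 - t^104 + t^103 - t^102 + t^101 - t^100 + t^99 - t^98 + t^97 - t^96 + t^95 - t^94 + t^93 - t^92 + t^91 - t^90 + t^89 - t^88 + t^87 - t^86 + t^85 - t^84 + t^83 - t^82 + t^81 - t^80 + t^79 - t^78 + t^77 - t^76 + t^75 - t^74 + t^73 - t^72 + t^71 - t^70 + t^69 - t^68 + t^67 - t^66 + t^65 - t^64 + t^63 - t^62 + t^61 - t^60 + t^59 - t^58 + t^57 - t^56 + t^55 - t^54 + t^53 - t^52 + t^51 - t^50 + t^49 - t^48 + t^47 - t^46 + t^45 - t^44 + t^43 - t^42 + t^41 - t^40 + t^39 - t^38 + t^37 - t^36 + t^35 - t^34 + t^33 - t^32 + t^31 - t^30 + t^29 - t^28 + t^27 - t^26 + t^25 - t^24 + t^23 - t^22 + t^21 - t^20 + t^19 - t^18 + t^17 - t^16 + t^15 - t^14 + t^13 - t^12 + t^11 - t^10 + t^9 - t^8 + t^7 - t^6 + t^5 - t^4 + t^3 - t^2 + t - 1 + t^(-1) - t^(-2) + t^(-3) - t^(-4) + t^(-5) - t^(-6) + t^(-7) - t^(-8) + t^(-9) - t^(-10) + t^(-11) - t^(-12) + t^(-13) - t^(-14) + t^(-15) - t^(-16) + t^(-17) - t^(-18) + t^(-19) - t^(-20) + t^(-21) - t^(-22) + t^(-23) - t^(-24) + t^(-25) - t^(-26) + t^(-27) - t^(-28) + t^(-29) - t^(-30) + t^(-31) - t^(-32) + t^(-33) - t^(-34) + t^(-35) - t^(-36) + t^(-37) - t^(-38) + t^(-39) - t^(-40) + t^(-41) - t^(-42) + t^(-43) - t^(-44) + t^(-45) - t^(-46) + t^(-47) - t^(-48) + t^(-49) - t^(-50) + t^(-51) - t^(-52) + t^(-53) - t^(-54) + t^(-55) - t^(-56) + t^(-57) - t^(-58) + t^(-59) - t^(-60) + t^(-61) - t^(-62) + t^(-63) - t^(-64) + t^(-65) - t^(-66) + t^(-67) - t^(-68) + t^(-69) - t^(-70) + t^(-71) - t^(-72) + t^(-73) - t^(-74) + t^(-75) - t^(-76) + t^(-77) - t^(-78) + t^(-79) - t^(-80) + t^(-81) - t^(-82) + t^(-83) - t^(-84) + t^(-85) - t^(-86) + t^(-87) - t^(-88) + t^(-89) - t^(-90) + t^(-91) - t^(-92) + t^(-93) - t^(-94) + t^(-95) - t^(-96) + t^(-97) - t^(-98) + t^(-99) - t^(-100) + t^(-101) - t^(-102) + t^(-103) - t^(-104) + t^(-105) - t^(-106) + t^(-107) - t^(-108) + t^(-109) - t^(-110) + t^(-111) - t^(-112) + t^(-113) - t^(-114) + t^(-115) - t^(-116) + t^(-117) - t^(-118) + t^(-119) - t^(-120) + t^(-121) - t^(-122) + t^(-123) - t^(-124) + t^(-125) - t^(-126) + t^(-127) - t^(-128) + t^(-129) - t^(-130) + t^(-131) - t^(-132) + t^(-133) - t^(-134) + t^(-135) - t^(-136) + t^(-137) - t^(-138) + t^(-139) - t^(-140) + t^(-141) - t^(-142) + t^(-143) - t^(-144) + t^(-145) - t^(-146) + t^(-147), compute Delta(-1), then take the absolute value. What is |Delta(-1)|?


Step 1: The polynomial has 295 terms with alternating signs, exponents from 147 down to -147.
Step 2: Substitute t = -1. The i-th term has coefficient (-1)^i and exponent (m-i),
  so its value is (-1)^i * (-1)^(m-i) = (-1)^m = -1 for every i.
Step 3: All 295 terms equal -1, so Delta(-1) = 295 * (-1) = -295
Step 4: |Delta(-1)| = 295

295


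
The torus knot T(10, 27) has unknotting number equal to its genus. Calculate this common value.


For a torus knot T(p,q), both the unknotting number and genus equal (p-1)(q-1)/2.
= (10-1)(27-1)/2
= 9*26/2
= 234/2 = 117

117


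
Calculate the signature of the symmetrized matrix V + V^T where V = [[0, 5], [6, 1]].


Step 1: V + V^T = [[0, 11], [11, 2]]
Step 2: trace = 2, det = -121
Step 3: Discriminant = 2^2 - 4*(-121) = 488
Step 4: Eigenvalues: 12.0454, -10.0454
Step 5: Signature = (# positive eigenvalues) - (# negative eigenvalues) = 0

0


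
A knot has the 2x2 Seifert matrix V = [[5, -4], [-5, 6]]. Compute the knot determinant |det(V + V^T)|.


Step 1: Form V + V^T where V = [[5, -4], [-5, 6]]
  V^T = [[5, -5], [-4, 6]]
  V + V^T = [[10, -9], [-9, 12]]
Step 2: det(V + V^T) = 10*12 - (-9)*(-9)
  = 120 - 81 = 39
Step 3: Knot determinant = |det(V + V^T)| = |39| = 39

39


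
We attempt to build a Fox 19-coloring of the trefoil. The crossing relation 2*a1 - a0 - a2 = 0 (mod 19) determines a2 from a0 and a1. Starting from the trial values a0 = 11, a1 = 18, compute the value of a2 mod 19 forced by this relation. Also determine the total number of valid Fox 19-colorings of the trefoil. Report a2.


Step 1: Apply the given crossing relation 2*a1 - a0 - a2 = 0 (mod 19).
  a2 = 2*a1 - a0 mod 19
  a2 = 2*18 - 11 mod 19
  a2 = 36 - 11 mod 19
  a2 = 25 mod 19 = 6
Step 2: The trefoil has determinant 3.
  Number of Fox p-colorings (p prime) is p^2 if p = 3, else p.
  Since 19 does not divide 3, only trivial (constant) colorings exist.
  (So the trial a0 = 11, a1 = 18 with a0 != a1 does NOT extend to a valid coloring of the whole trefoil: the other two crossing relations require 3*(a1 - a0) = 0 (mod 19), which fails.)
  Total colorings = 19
Step 3: a2 = 6, total Fox 19-colorings = 19

6


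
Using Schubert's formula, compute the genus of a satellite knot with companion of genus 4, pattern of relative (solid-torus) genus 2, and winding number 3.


Schubert: g(satellite) = g_rel(pattern) + |winding| * g(companion),
where g_rel(pattern) is the genus of the pattern relative to the solid torus.
= 2 + 3 * 4
= 2 + 12 = 14

14


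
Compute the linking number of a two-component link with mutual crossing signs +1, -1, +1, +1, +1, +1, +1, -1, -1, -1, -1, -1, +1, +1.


Step 1: Count positive crossings: 8
Step 2: Count negative crossings: 6
Step 3: Sum of signs = 8 - 6 = 2
Step 4: Linking number = sum/2 = 2/2 = 1

1


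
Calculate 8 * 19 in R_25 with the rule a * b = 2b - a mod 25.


8 * 19 = 2*19 - 8 mod 25
= 38 - 8 mod 25
= 30 mod 25 = 5

5


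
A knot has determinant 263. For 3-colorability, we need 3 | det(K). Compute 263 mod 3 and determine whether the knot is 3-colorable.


Step 1: A knot is p-colorable if and only if p divides its determinant.
Step 2: Compute 263 mod 3.
263 = 87 * 3 + 2
Step 3: 263 mod 3 = 2
Step 4: The knot is 3-colorable: no

2


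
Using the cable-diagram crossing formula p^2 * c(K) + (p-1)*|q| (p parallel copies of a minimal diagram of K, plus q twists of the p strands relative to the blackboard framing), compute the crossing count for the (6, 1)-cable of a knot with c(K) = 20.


Step 1: Each of the c(K) crossings of the companion diagram becomes p*p = p^2 crossings among the p parallel strands, and each of the |q| twists s_1 s_2 ... s_(p-1) adds (p-1) crossings.
  Crossings = p^2 * c(K) + (p-1)*|q|
Step 2: = 6^2 * 20 + (6-1)*1
Step 3: = 36*20 + 5*1
Step 4: = 720 + 5 = 725

725


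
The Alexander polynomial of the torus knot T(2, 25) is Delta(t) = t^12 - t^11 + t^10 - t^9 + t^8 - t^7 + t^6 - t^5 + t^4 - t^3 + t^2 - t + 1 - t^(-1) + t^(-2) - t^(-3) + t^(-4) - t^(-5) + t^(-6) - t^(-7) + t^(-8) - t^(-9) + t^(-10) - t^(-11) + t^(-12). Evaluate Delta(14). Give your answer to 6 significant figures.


Substituting t = 14 into Delta(t) = t^12 - t^11 + t^10 - t^9 + t^8 - t^7 + t^6 - t^5 + t^4 - t^3 + t^2 - t + 1 - t^(-1) + t^(-2) - t^(-3) + t^(-4) - t^(-5) + t^(-6) - t^(-7) + t^(-8) - t^(-9) + t^(-10) - t^(-11) + t^(-12):
Term values: (56693912375296) + (-4049565169664) + (289254654976) + (-20661046784) + (1475789056) + (-105413504) + (7529536) + (-537824) + (38416) + (-2744) + (196) + (-14) + (1) + (-0.0714286) + (0.00510204) + (-0.000364431) + (2.60308e-05) + (-1.85934e-06) + (1.3281e-07) + (-9.48645e-09) + (6.77604e-10) + (-4.84003e-11) + (3.45716e-12) + (-2.4694e-13) + (1.76386e-14)
Sum = 5.291431822e+13
Rounded to 6 significant figures: 5.29143e+13

5.29143e+13


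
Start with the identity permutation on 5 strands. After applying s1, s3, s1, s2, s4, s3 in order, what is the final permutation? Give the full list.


Starting with identity [1, 2, 3, 4, 5].
Apply generators in sequence:
  After s1: [2, 1, 3, 4, 5]
  After s3: [2, 1, 4, 3, 5]
  After s1: [1, 2, 4, 3, 5]
  After s2: [1, 4, 2, 3, 5]
  After s4: [1, 4, 2, 5, 3]
  After s3: [1, 4, 5, 2, 3]
Final permutation: [1, 4, 5, 2, 3]

[1, 4, 5, 2, 3]


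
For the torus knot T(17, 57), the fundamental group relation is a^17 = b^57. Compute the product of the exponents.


The relation is a^17 = b^57.
Product of exponents = 17 * 57
= 969

969


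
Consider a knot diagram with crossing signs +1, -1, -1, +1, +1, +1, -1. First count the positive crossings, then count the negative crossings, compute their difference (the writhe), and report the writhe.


Step 1: Count positive crossings (+1).
Positive crossings: 4
Step 2: Count negative crossings (-1).
Negative crossings: 3
Step 3: Writhe = (positive) - (negative)
w = 4 - 3 = 1
Step 4: |w| = 1, and w is positive

1


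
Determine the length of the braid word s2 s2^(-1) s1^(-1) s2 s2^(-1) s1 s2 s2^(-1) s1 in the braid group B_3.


The word length counts the number of generators (including inverses).
Listing each generator: s2, s2^(-1), s1^(-1), s2, s2^(-1), s1, s2, s2^(-1), s1
There are 9 generators in this braid word.

9


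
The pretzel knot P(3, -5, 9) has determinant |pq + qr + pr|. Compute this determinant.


Step 1: Compute pq + qr + pr.
pq = 3*(-5) = -15
qr = (-5)*9 = -45
pr = 3*9 = 27
pq + qr + pr = -15 + (-45) + 27 = -33
Step 2: Take absolute value.
det(P(3,-5,9)) = |-33| = 33

33


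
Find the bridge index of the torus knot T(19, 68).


The bridge number of T(p,q) is min(p,q).
min(19, 68) = 19

19


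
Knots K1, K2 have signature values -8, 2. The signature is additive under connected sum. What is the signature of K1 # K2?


The signature is additive under connected sum.
signature(K1 # K2) = (-8) + (2)
= -6

-6


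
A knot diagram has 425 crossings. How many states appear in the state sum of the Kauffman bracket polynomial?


Each crossing contributes 2 choices (A-smoothing or B-smoothing).
Total states = 2^425 = 86645927941275464361825443254471365732388658605494267974077486894206915868925800719999200190754361815543475342543861619655442432

86645927941275464361825443254471365732388658605494267974077486894206915868925800719999200190754361815543475342543861619655442432


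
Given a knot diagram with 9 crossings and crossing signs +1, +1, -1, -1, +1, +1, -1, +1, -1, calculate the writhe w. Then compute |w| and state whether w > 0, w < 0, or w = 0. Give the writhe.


Step 1: Count positive crossings (+1).
Positive crossings: 5
Step 2: Count negative crossings (-1).
Negative crossings: 4
Step 3: Writhe = (positive) - (negative)
w = 5 - 4 = 1
Step 4: |w| = 1, and w is positive

1


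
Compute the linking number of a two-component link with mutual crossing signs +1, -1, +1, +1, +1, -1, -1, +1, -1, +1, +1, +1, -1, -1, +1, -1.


Step 1: Count positive crossings: 9
Step 2: Count negative crossings: 7
Step 3: Sum of signs = 9 - 7 = 2
Step 4: Linking number = sum/2 = 2/2 = 1

1


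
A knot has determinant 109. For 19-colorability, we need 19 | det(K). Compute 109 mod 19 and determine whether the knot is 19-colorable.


Step 1: A knot is p-colorable if and only if p divides its determinant.
Step 2: Compute 109 mod 19.
109 = 5 * 19 + 14
Step 3: 109 mod 19 = 14
Step 4: The knot is 19-colorable: no

14


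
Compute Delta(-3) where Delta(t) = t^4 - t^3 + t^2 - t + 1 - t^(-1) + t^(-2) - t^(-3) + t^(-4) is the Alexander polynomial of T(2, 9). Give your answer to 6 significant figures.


Substituting t = -3 into Delta(t) = t^4 - t^3 + t^2 - t + 1 - t^(-1) + t^(-2) - t^(-3) + t^(-4):
Term values: (81) + (27) + (9) + (3) + (1) + (0.333333) + (0.111111) + (0.037037) + (0.0123457)
Sum = 121.4938272
Rounded to 6 significant figures: 121.494

121.494


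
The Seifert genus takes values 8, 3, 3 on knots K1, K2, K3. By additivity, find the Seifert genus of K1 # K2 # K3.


The Seifert genus is additive under connected sum.
Seifert genus(K1 # K2 # K3) = (8) + (3) + (3)
= 14

14


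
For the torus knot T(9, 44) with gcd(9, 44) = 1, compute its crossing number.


For a torus knot T(p, q) with gcd(p,q)=1,
the crossing number is min(p*(q-1), q*(p-1)).
p*(q-1) = 9*43 = 387
q*(p-1) = 44*8 = 352
min(387, 352) = 352

352


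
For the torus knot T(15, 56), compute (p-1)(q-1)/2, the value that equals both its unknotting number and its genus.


For a torus knot T(p,q), both the unknotting number and genus equal (p-1)(q-1)/2.
= (15-1)(56-1)/2
= 14*55/2
= 770/2 = 385

385


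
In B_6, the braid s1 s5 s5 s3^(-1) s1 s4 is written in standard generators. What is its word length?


The word length counts the number of generators (including inverses).
Listing each generator: s1, s5, s5, s3^(-1), s1, s4
There are 6 generators in this braid word.

6


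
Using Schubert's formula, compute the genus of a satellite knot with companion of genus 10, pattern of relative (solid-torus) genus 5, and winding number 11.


Schubert: g(satellite) = g_rel(pattern) + |winding| * g(companion),
where g_rel(pattern) is the genus of the pattern relative to the solid torus.
= 5 + 11 * 10
= 5 + 110 = 115

115


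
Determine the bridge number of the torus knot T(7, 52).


The bridge number of T(p,q) is min(p,q).
min(7, 52) = 7

7


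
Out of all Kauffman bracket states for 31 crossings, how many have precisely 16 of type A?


We choose which 16 of 31 crossings get A-smoothings.
C(31, 16) = 31! / (16! * 15!)
= 300540195

300540195


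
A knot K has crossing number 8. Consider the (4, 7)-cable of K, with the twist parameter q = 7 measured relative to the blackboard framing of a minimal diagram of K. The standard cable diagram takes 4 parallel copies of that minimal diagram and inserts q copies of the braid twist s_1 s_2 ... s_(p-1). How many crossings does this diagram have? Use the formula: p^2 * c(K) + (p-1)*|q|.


Step 1: Each of the c(K) crossings of the companion diagram becomes p*p = p^2 crossings among the p parallel strands, and each of the |q| twists s_1 s_2 ... s_(p-1) adds (p-1) crossings.
  Crossings = p^2 * c(K) + (p-1)*|q|
Step 2: = 4^2 * 8 + (4-1)*7
Step 3: = 16*8 + 3*7
Step 4: = 128 + 21 = 149

149


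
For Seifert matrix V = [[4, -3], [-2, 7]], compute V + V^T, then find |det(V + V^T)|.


Step 1: Form V + V^T where V = [[4, -3], [-2, 7]]
  V^T = [[4, -2], [-3, 7]]
  V + V^T = [[8, -5], [-5, 14]]
Step 2: det(V + V^T) = 8*14 - (-5)*(-5)
  = 112 - 25 = 87
Step 3: Knot determinant = |det(V + V^T)| = |87| = 87

87


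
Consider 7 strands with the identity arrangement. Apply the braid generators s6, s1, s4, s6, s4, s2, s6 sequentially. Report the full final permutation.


Starting with identity [1, 2, 3, 4, 5, 6, 7].
Apply generators in sequence:
  After s6: [1, 2, 3, 4, 5, 7, 6]
  After s1: [2, 1, 3, 4, 5, 7, 6]
  After s4: [2, 1, 3, 5, 4, 7, 6]
  After s6: [2, 1, 3, 5, 4, 6, 7]
  After s4: [2, 1, 3, 4, 5, 6, 7]
  After s2: [2, 3, 1, 4, 5, 6, 7]
  After s6: [2, 3, 1, 4, 5, 7, 6]
Final permutation: [2, 3, 1, 4, 5, 7, 6]

[2, 3, 1, 4, 5, 7, 6]


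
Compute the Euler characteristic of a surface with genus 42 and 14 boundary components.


chi = 2 - 2g - b
= 2 - 2*42 - 14
= 2 - 84 - 14 = -96

-96


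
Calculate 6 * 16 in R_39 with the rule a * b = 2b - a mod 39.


6 * 16 = 2*16 - 6 mod 39
= 32 - 6 mod 39
= 26 mod 39 = 26

26


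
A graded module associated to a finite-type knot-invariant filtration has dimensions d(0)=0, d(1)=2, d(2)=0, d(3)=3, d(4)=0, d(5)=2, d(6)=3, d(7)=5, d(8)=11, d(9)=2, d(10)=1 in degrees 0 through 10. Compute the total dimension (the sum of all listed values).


Total dimension = d(0) + d(1) + ... + d(10)
= 0 + 2 + 0 + 3 + 0 + 2 + 3 + 5 + 11 + 2 + 1
= 29

29
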